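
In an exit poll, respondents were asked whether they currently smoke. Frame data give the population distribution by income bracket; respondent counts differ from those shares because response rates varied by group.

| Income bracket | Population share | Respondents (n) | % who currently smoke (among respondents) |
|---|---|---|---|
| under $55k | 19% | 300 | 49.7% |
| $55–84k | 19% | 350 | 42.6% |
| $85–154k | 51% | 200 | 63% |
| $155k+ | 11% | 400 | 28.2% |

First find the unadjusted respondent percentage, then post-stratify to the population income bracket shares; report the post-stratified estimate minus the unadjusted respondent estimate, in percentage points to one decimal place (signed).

Unadjusted (pooled respondent) estimate weights by respondent counts:
  (300/1250)×49.7 + (350/1250)×42.6 + (200/1250)×63 + (400/1250)×28.2 = 42.96%
Post-stratified estimate weights by population shares:
  0.19×49.7 + 0.19×42.6 + 0.51×63 + 0.11×28.2 = 52.769%
Difference = 52.769 − 42.96 = 9.809 pp.

+9.8 percentage points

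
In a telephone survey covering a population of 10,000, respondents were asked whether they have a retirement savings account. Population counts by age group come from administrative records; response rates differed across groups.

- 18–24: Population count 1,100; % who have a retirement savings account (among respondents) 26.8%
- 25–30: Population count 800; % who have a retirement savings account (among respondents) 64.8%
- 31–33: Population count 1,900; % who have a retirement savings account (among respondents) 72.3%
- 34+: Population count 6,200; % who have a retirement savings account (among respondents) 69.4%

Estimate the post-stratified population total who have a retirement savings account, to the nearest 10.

6,490

Each cell contributes its population count × the respondent rate:
  18–24: 1,100 × 26.8% = 294.8
  25–30: 800 × 64.8% = 518.4
  31–33: 1,900 × 72.3% = 1373.7
  34+: 6,200 × 69.4% = 4302.8
Estimated total = 6489.7 → 6,490.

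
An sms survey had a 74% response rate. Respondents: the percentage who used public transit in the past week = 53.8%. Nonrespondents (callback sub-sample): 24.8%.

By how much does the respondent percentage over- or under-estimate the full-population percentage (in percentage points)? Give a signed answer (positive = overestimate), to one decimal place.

Nonresponse fraction = 1 − 0.74 = 0.26.
Bias = (nonresponse fraction) × (respondent percentage − nonrespondent percentage)
     = 0.26 × (53.8 − 24.8) = 0.26 × 29 = 7.54.

+7.5 percentage points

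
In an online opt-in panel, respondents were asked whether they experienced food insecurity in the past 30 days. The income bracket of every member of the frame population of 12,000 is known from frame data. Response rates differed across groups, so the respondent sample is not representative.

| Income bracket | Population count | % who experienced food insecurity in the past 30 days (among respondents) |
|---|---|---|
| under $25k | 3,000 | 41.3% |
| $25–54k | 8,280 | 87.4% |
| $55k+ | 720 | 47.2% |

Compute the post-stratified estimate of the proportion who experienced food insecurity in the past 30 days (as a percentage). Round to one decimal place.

Post-stratification weights by population share, not respondent share:
  under $25k: (3,000/12,000) × 41.3 = 10.325
  $25–54k: (8,280/12,000) × 87.4 = 60.306
  $55k+: (720/12,000) × 47.2 = 2.832
Post-stratified estimate = 73.463 → 73.5%.

73.5%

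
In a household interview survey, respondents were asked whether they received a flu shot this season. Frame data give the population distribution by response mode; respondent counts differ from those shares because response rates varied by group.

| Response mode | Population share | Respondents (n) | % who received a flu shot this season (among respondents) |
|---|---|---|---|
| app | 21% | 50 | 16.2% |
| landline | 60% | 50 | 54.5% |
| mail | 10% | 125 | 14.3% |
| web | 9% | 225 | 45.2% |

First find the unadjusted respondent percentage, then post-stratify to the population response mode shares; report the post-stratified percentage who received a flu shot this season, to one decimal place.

Naive respondent-only estimate (weights = respondent counts):
  (50/450)×16.2 + (50/450)×54.5 + (125/450)×14.3 + (225/450)×45.2 = 34.4278%
Reweighting by population response mode shares:
  0.21×16.2 + 0.6×54.5 + 0.1×14.3 + 0.09×45.2 = 41.6%

41.6%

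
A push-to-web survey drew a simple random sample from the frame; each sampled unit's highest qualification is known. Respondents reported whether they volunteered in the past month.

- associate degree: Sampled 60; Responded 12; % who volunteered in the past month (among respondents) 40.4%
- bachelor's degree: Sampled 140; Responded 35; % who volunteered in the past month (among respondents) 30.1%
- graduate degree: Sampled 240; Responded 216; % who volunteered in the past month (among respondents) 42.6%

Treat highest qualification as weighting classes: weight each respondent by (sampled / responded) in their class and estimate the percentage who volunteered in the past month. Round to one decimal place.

38.3%

Response rates by class: associate degree 12/60 = 20%, bachelor's degree 35/140 = 25%, graduate degree 216/240 = 90%.
With weight = n_sampled/n_responded per class, the weighted class total is n_sampled:
  associate degree: 60 × 40.4 = 2424
  bachelor's degree: 140 × 30.1 = 4214
  graduate degree: 240 × 42.6 = 10,224
Adjusted estimate = 16,862 / 440 = 38.3227 → 38.3%.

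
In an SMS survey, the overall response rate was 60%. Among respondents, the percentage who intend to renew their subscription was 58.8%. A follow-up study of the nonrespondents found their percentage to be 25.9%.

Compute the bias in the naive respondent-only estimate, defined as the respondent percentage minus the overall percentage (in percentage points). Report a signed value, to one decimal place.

Nonresponse fraction = 1 − 0.6 = 0.4.
Bias = (nonresponse fraction) × (respondent percentage − nonrespondent percentage)
     = 0.4 × (58.8 − 25.9) = 0.4 × 32.9 = 13.16.

+13.2 percentage points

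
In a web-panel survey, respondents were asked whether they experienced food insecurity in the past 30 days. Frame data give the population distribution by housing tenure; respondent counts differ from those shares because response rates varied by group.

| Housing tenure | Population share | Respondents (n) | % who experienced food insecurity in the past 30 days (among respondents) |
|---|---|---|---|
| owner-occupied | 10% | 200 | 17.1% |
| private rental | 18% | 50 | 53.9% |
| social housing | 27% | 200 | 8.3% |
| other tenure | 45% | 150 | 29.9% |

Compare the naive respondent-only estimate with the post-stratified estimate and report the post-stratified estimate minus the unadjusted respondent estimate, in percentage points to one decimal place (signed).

+6.7 percentage points

Unadjusted (pooled respondent) estimate weights by respondent counts:
  (200/600)×17.1 + (50/600)×53.9 + (200/600)×8.3 + (150/600)×29.9 = 20.4333%
Post-stratifying to population shares instead:
  0.1×17.1 + 0.18×53.9 + 0.27×8.3 + 0.45×29.9 = 27.108%
Difference = 27.108 − 20.4333 = 6.6747 pp.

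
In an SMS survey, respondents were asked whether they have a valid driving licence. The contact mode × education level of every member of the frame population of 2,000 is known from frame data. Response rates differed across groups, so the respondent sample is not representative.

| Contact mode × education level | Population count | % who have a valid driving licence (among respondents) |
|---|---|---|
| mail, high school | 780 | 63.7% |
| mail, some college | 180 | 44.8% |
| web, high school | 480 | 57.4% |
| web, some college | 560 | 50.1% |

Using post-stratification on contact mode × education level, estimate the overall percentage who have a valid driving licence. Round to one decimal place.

Weight each group's respondent value by its population share:
  mail, high school: (780/2,000) × 63.7 = 24.843
  mail, some college: (180/2,000) × 44.8 = 4.032
  web, high school: (480/2,000) × 57.4 = 13.776
  web, some college: (560/2,000) × 50.1 = 14.028
Post-stratified estimate = 56.679 → 56.7%.

56.7%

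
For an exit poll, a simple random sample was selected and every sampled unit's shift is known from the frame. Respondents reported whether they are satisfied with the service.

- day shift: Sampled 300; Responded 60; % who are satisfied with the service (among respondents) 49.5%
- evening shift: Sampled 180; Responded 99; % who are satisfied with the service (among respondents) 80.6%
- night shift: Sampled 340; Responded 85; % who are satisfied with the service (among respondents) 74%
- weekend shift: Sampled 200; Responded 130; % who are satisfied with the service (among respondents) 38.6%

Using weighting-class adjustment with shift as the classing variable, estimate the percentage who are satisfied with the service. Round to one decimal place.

Response rates by class: day shift 60/300 = 20%, evening shift 99/180 = 55%, night shift 85/340 = 25%, weekend shift 130/200 = 65%.
Each respondent's weight = sampled/responded in their class; summing within a class gives n_sampled, so:
  day shift: 300 × 49.5 = 14,850
  evening shift: 180 × 80.6 = 14508
  night shift: 340 × 74 = 25,160
  weekend shift: 200 × 38.6 = 7720
Adjusted estimate = 62,238 / 1,020 = 61.0176 → 61.0%.

61.0%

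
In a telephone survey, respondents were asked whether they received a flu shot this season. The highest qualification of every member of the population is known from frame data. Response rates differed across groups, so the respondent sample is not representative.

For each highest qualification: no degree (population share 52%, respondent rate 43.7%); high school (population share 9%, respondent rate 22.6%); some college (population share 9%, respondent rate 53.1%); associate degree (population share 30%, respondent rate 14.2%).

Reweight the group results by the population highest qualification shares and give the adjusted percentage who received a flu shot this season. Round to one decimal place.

Post-stratification weights by population share, not respondent share:
  no degree: 0.52 × 43.7 = 22.724
  high school: 0.09 × 22.6 = 2.034
  some college: 0.09 × 53.1 = 4.779
  associate degree: 0.3 × 14.2 = 4.26
Post-stratified estimate = 33.797 → 33.8%.

33.8%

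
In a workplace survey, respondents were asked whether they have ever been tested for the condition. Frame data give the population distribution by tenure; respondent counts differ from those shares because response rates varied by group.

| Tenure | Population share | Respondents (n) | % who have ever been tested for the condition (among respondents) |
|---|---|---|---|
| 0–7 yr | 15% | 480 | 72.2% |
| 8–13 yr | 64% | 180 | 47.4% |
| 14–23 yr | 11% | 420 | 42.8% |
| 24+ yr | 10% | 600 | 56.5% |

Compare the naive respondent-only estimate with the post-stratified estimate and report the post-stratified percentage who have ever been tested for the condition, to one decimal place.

Unadjusted (pooled respondent) estimate weights by respondent counts:
  (480/1680)×72.2 + (180/1680)×47.4 + (420/1680)×42.8 + (600/1680)×56.5 = 56.5857%
Post-stratifying to population shares instead:
  0.15×72.2 + 0.64×47.4 + 0.11×42.8 + 0.1×56.5 = 51.524%

51.5%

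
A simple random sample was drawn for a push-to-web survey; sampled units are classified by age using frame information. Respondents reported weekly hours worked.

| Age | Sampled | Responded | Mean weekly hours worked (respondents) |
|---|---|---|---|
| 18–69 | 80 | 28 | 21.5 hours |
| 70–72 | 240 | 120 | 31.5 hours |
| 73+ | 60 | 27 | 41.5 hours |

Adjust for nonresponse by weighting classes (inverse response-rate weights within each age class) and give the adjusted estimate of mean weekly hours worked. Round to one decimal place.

Class response rates: 18–69 28/80 = 35%, 70–72 120/240 = 50%, 73+ 27/60 = 45%.
Each respondent's weight = sampled/responded in their class; summing within a class gives n_sampled, so:
  18–69: 80 × 21.5 = 1720
  70–72: 240 × 31.5 = 7560
  73+: 60 × 41.5 = 2490
Adjusted estimate = 11,770 / 380 = 30.9737 → 31.0.

31.0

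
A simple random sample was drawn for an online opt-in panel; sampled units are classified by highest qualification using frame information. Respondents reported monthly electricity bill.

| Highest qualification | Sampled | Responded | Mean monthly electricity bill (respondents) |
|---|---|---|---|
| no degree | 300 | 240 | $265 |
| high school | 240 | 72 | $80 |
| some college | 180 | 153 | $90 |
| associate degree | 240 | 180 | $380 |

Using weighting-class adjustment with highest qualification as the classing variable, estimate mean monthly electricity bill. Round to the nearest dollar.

Response rates by class: no degree 240/300 = 80%, high school 72/240 = 30%, some college 153/180 = 85%, associate degree 180/240 = 75%.
Each respondent's weight = sampled/responded in their class; summing within a class gives n_sampled, so:
  no degree: 300 × 265 = 79,500
  high school: 240 × 80 = 19,200
  some college: 180 × 90 = 16,200
  associate degree: 240 × 380 = 91,200
Adjusted estimate = 206,100 / 960 = 214.688 → $215.

$215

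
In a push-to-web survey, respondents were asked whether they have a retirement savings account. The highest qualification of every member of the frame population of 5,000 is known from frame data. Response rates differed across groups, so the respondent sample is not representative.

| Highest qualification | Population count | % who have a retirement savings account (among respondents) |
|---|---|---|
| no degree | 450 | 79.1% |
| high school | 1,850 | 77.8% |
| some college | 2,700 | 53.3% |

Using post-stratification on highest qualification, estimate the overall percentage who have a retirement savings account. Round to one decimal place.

64.7%

Post-stratification weights by population share, not respondent share:
  no degree: (450/5,000) × 79.1 = 7.119
  high school: (1,850/5,000) × 77.8 = 28.786
  some college: (2,700/5,000) × 53.3 = 28.782
Post-stratified estimate = 64.687 → 64.7%.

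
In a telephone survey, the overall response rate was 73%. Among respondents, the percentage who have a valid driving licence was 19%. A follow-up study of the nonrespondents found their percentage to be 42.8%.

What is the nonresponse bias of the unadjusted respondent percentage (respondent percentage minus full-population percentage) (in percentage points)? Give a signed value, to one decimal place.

-6.4 percentage points

Nonresponse fraction = 1 − 0.73 = 0.27.
Bias = (nonresponse fraction) × (respondent percentage − nonrespondent percentage)
     = 0.27 × (19 − 42.8) = 0.27 × -23.8 = -6.426.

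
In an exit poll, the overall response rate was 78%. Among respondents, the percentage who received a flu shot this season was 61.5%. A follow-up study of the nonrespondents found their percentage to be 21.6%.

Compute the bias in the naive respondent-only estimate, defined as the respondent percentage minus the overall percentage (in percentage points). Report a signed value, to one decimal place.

+8.8 percentage points

Nonresponse fraction = 1 − 0.78 = 0.22.
Bias = (nonresponse fraction) × (respondent percentage − nonrespondent percentage)
     = 0.22 × (61.5 − 21.6) = 0.22 × 39.9 = 8.778.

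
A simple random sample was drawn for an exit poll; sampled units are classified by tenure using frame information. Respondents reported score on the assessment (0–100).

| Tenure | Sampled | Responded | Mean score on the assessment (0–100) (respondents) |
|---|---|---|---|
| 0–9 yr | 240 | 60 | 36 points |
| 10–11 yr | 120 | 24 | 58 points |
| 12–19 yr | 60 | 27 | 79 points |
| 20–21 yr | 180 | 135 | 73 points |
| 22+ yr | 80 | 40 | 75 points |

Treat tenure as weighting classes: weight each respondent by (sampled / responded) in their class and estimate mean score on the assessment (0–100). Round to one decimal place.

Response rates by class: 0–9 yr 60/240 = 25%, 10–11 yr 24/120 = 20%, 12–19 yr 27/60 = 45%, 20–21 yr 135/180 = 75%, 22+ yr 40/80 = 50%.
Inverse-response-rate weighting restores each class to its sampled count, so class totals weight by n_sampled:
  0–9 yr: 240 × 36 = 8640
  10–11 yr: 120 × 58 = 6960
  12–19 yr: 60 × 79 = 4740
  20–21 yr: 180 × 73 = 13,140
  22+ yr: 80 × 75 = 6000
Adjusted estimate = 39,480 / 680 = 58.0588 → 58.1.

58.1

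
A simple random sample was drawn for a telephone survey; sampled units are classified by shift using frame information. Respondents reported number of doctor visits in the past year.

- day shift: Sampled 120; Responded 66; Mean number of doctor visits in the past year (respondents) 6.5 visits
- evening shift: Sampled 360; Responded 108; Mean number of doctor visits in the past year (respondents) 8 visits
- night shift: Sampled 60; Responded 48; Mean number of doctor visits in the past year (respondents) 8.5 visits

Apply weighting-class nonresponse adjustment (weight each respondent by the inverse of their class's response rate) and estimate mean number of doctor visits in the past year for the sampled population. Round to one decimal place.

7.7

Response rates by class: day shift 66/120 = 55%, evening shift 108/360 = 30%, night shift 48/60 = 80%.
Weighting each respondent by the inverse class response rate inflates each class back to its sampled size, so the class weight is n_sampled:
  day shift: 120 × 6.5 = 780
  evening shift: 360 × 8 = 2880
  night shift: 60 × 8.5 = 510
Adjusted estimate = 4170 / 540 = 7.72222 → 7.7.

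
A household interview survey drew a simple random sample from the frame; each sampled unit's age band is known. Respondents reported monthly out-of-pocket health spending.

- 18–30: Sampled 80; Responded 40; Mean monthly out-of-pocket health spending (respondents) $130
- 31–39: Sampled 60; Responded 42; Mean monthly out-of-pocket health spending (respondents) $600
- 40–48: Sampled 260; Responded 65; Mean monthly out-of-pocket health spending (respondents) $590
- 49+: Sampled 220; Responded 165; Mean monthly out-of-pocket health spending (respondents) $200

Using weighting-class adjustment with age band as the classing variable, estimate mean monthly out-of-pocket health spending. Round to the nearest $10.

$390

Response rates by class: 18–30 40/80 = 50%, 31–39 42/60 = 70%, 40–48 65/260 = 25%, 49+ 165/220 = 75%.
Weighting each respondent by the inverse class response rate inflates each class back to its sampled size, so the class weight is n_sampled:
  18–30: 80 × 130 = 10,400
  31–39: 60 × 600 = 36,000
  40–48: 260 × 590 = 153,400
  49+: 220 × 200 = 44,000
Adjusted estimate = 243,800 / 620 = 393.226 → $390.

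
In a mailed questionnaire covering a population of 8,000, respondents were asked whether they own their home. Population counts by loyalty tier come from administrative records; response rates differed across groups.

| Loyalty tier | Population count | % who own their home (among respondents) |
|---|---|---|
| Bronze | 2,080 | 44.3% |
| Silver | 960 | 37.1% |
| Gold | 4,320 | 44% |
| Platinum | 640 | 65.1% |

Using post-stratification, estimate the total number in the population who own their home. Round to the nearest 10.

3,600

Apply each group's respondent rate to its population count:
  Bronze: 2,080 × 44.3% = 921.44
  Silver: 960 × 37.1% = 356.16
  Gold: 4,320 × 44% = 1900.8
  Platinum: 640 × 65.1% = 416.64
Estimated total = 3595.04 → 3,600.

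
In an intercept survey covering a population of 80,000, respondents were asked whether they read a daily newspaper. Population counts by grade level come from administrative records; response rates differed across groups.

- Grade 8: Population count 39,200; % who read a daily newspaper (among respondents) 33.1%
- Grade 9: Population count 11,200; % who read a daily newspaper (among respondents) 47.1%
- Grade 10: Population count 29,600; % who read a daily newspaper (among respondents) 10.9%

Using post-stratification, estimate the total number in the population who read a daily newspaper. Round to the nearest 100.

21,500

Each cell contributes its population count × the respondent rate:
  Grade 8: 39,200 × 33.1% = 12975.2
  Grade 9: 11,200 × 47.1% = 5275.2
  Grade 10: 29,600 × 10.9% = 3226.4
Estimated total = 21476.8 → 21,500.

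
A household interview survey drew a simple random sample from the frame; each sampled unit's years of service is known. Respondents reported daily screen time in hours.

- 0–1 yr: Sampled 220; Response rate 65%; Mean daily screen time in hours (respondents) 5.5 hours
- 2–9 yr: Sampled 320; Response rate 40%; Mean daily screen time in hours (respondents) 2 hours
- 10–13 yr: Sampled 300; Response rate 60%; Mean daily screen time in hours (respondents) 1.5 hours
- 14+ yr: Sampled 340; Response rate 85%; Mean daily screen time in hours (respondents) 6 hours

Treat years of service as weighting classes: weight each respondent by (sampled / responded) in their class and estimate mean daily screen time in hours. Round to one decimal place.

3.7

Weighting each respondent by the inverse class response rate inflates each class back to its sampled size, so the class weight is n_sampled:
  0–1 yr: 220 × 5.5 = 1210
  2–9 yr: 320 × 2 = 640
  10–13 yr: 300 × 1.5 = 450
  14+ yr: 340 × 6 = 2040
Adjusted estimate = 4340 / 1,180 = 3.67797 → 3.7.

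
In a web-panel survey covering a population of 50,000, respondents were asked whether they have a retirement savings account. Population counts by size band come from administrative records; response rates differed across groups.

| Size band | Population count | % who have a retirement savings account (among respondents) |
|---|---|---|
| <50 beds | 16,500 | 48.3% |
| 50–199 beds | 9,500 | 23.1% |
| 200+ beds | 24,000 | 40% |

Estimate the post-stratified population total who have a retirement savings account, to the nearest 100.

19,800

Estimated count per cell = population count × respondent percentage:
  <50 beds: 16,500 × 48.3% = 7969.5
  50–199 beds: 9,500 × 23.1% = 2194.5
  200+ beds: 24,000 × 40% = 9600
Estimated total = 19,764 → 19,800.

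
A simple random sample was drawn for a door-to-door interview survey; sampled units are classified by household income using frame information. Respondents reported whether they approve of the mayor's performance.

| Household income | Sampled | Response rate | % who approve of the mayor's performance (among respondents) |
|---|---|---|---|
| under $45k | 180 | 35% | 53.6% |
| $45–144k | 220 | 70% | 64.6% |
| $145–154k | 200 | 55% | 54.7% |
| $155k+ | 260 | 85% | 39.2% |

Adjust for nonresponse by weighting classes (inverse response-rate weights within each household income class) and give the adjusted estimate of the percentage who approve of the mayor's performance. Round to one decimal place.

52.3%

Each respondent's weight = sampled/responded in their class; summing within a class gives n_sampled, so:
  under $45k: 180 × 53.6 = 9648
  $45–144k: 220 × 64.6 = 14212
  $145–154k: 200 × 54.7 = 10,940
  $155k+: 260 × 39.2 = 10,192
Adjusted estimate = 44,992 / 860 = 52.3163 → 52.3%.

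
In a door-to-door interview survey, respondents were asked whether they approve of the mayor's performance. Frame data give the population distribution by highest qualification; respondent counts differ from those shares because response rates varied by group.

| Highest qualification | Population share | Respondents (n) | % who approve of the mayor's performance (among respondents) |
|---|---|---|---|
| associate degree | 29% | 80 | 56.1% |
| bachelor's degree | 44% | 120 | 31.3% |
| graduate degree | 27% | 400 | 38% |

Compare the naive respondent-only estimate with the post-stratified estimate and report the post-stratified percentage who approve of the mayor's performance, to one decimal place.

Naive respondent-only estimate (weights = respondent counts):
  (80/600)×56.1 + (120/600)×31.3 + (400/600)×38 = 39.0733%
Post-stratifying to population shares instead:
  0.29×56.1 + 0.44×31.3 + 0.27×38 = 40.301%

40.3%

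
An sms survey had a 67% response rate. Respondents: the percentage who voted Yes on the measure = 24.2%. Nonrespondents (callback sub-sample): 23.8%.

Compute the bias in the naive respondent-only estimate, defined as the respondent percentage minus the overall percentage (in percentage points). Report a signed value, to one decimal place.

+0.1 percentage points

Nonresponse fraction = 1 − 0.67 = 0.33.
Bias = (nonresponse fraction) × (respondent percentage − nonrespondent percentage)
     = 0.33 × (24.2 − 23.8) = 0.33 × 0.4 = 0.132.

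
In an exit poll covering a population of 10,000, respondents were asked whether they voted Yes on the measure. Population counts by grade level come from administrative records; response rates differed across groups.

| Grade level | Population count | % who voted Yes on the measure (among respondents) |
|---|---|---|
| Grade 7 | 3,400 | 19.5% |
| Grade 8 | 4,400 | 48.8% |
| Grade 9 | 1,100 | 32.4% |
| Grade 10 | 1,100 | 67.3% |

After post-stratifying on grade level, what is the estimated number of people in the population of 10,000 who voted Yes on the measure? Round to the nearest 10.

3,910

Estimated count per cell = population count × respondent percentage:
  Grade 7: 3,400 × 19.5% = 663
  Grade 8: 4,400 × 48.8% = 2147.2
  Grade 9: 1,100 × 32.4% = 356.4
  Grade 10: 1,100 × 67.3% = 740.3
Estimated total = 3906.9 → 3,910.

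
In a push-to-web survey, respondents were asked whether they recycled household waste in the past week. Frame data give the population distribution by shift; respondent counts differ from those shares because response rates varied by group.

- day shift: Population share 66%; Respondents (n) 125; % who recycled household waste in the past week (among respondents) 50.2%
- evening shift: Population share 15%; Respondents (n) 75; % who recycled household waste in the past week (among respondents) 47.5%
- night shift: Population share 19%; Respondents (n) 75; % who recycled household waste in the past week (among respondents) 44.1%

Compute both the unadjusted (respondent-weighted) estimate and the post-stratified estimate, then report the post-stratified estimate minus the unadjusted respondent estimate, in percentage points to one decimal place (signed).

+0.8 percentage points

Without adjustment, the pooled respondent share is:
  (125/275)×50.2 + (75/275)×47.5 + (75/275)×44.1 = 47.8%
Post-stratified estimate weights by population shares:
  0.66×50.2 + 0.15×47.5 + 0.19×44.1 = 48.636%
Difference = 48.636 − 47.8 = 0.836 pp.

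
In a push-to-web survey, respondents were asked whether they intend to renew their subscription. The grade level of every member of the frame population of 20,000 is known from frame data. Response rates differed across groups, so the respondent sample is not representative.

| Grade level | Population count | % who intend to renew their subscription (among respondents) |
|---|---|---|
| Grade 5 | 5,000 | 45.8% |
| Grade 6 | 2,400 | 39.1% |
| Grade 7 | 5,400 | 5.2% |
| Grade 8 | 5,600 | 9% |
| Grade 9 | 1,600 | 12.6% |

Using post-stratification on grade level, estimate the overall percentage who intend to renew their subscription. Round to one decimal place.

Each cell contributes population-share × respondent value:
  Grade 5: (5,000/20,000) × 45.8 = 11.45
  Grade 6: (2,400/20,000) × 39.1 = 4.692
  Grade 7: (5,400/20,000) × 5.2 = 1.404
  Grade 8: (5,600/20,000) × 9 = 2.52
  Grade 9: (1,600/20,000) × 12.6 = 1.008
Post-stratified estimate = 21.074 → 21.1%.

21.1%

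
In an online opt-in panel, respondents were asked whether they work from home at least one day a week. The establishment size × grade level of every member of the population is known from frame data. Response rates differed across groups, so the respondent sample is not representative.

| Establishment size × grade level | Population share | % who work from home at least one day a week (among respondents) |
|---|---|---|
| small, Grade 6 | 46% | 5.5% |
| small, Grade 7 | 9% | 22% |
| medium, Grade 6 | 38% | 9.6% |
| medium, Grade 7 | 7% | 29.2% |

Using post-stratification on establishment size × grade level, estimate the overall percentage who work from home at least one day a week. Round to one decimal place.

10.2%

Weight each group's respondent value by its population share:
  small, Grade 6: 0.46 × 5.5 = 2.53
  small, Grade 7: 0.09 × 22 = 1.98
  medium, Grade 6: 0.38 × 9.6 = 3.648
  medium, Grade 7: 0.07 × 29.2 = 2.044
Post-stratified estimate = 10.202 → 10.2%.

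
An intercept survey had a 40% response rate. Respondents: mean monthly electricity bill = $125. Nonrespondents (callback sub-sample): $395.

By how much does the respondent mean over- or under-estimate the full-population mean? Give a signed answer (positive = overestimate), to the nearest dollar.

-$162

Nonresponse fraction = 1 − 0.4 = 0.6.
Bias = (nonresponse fraction) × (respondent mean − nonrespondent mean)
     = 0.6 × (125 − 395) = 0.6 × -270 = -162.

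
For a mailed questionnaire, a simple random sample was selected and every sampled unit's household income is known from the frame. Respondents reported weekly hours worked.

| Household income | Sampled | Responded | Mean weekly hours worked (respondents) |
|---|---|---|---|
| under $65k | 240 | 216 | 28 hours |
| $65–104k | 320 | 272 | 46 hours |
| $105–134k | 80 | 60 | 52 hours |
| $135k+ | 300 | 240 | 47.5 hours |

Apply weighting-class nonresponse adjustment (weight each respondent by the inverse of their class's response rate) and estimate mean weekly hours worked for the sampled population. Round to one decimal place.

Class response rates: under $65k 216/240 = 90%, $65–104k 272/320 = 85%, $105–134k 60/80 = 75%, $135k+ 240/300 = 80%.
Weighting each respondent by the inverse class response rate inflates each class back to its sampled size, so the class weight is n_sampled:
  under $65k: 240 × 28 = 6720
  $65–104k: 320 × 46 = 14,720
  $105–134k: 80 × 52 = 4160
  $135k+: 300 × 47.5 = 14,250
Adjusted estimate = 39,850 / 940 = 42.3936 → 42.4.

42.4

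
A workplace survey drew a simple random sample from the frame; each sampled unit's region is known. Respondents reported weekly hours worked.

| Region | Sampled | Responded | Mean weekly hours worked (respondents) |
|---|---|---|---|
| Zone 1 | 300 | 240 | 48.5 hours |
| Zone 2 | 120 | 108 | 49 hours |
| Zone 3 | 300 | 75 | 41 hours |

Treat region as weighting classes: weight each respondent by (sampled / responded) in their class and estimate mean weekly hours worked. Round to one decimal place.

45.5

Response rates by class: Zone 1 240/300 = 80%, Zone 2 108/120 = 90%, Zone 3 75/300 = 25%.
Weighting each respondent by the inverse class response rate inflates each class back to its sampled size, so the class weight is n_sampled:
  Zone 1: 300 × 48.5 = 14,550
  Zone 2: 120 × 49 = 5880
  Zone 3: 300 × 41 = 12,300
Adjusted estimate = 32,730 / 720 = 45.4583 → 45.5.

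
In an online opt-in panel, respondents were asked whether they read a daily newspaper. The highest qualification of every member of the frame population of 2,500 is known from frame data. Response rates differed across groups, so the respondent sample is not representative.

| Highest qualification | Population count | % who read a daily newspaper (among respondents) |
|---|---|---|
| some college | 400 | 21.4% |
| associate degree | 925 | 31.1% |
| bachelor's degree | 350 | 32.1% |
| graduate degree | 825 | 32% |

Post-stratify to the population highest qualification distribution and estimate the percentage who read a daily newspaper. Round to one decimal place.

Reweight to the known highest qualification distribution:
  some college: (400/2,500) × 21.4 = 3.424
  associate degree: (925/2,500) × 31.1 = 11.507
  bachelor's degree: (350/2,500) × 32.1 = 4.494
  graduate degree: (825/2,500) × 32 = 10.56
Post-stratified estimate = 29.985 → 30.0%.

30.0%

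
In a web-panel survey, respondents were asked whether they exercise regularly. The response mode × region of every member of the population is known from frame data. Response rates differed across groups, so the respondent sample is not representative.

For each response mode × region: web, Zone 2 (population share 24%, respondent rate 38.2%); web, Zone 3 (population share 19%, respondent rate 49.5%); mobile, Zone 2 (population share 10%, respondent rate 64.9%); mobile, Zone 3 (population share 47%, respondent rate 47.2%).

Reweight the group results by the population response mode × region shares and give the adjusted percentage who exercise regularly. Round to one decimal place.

Post-stratification weights by population share, not respondent share:
  web, Zone 2: 0.24 × 38.2 = 9.168
  web, Zone 3: 0.19 × 49.5 = 9.405
  mobile, Zone 2: 0.1 × 64.9 = 6.49
  mobile, Zone 3: 0.47 × 47.2 = 22.184
Post-stratified estimate = 47.247 → 47.2%.

47.2%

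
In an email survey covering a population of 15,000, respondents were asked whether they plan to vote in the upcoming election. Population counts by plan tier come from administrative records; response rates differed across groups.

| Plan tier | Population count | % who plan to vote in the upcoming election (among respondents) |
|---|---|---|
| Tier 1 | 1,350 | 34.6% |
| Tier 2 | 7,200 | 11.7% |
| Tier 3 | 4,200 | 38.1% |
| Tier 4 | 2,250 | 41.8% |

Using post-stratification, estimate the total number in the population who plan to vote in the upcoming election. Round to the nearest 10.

Estimated count per cell = population count × respondent percentage:
  Tier 1: 1,350 × 34.6% = 467.1
  Tier 2: 7,200 × 11.7% = 842.4
  Tier 3: 4,200 × 38.1% = 1600.2
  Tier 4: 2,250 × 41.8% = 940.5
Estimated total = 3850.2 → 3,850.

3,850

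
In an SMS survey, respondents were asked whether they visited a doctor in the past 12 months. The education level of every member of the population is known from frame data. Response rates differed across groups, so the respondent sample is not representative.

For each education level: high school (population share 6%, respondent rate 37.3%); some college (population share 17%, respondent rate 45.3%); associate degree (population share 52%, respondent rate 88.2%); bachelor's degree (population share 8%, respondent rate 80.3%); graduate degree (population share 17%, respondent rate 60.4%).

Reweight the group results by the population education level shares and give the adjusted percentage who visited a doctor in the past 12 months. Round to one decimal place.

Weight each group's respondent value by its population share:
  high school: 0.06 × 37.3 = 2.238
  some college: 0.17 × 45.3 = 7.701
  associate degree: 0.52 × 88.2 = 45.864
  bachelor's degree: 0.08 × 80.3 = 6.424
  graduate degree: 0.17 × 60.4 = 10.268
Post-stratified estimate = 72.495 → 72.5%.

72.5%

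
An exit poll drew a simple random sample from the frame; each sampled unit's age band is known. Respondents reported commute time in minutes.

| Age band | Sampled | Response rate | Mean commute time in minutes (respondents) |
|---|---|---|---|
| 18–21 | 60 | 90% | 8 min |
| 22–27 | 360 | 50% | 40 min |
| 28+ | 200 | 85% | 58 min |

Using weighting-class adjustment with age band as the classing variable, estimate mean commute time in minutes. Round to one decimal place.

42.7

Weighting each respondent by the inverse class response rate inflates each class back to its sampled size, so the class weight is n_sampled:
  18–21: 60 × 8 = 480
  22–27: 360 × 40 = 14,400
  28+: 200 × 58 = 11,600
Adjusted estimate = 26,480 / 620 = 42.7097 → 42.7.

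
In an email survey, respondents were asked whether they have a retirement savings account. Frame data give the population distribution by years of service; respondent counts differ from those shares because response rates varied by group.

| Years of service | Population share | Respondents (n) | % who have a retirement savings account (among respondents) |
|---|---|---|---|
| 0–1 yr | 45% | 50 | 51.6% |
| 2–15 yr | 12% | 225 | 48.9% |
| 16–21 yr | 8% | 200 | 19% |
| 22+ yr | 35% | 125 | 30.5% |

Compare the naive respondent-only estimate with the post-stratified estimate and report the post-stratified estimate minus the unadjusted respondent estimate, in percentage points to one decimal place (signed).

+6.0 percentage points

Without adjustment, the pooled respondent share is:
  (50/600)×51.6 + (225/600)×48.9 + (200/600)×19 + (125/600)×30.5 = 35.325%
Post-stratifying to population shares instead:
  0.45×51.6 + 0.12×48.9 + 0.08×19 + 0.35×30.5 = 41.283%
Difference = 41.283 − 35.325 = 5.958 pp.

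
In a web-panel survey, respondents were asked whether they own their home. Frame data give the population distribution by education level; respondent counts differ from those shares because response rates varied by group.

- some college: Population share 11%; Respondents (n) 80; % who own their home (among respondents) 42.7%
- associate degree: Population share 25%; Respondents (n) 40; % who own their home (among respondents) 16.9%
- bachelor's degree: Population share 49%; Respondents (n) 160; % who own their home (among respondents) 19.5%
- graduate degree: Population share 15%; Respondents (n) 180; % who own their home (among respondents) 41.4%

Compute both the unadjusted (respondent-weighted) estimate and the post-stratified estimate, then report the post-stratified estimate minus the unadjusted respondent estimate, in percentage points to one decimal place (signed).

-7.2 percentage points

Naive respondent-only estimate (weights = respondent counts):
  (80/460)×42.7 + (40/460)×16.9 + (160/460)×19.5 + (180/460)×41.4 = 31.8783%
Reweighting by population education level shares:
  0.11×42.7 + 0.25×16.9 + 0.49×19.5 + 0.15×41.4 = 24.687%
Difference = 24.687 − 31.8783 = -7.1913 pp.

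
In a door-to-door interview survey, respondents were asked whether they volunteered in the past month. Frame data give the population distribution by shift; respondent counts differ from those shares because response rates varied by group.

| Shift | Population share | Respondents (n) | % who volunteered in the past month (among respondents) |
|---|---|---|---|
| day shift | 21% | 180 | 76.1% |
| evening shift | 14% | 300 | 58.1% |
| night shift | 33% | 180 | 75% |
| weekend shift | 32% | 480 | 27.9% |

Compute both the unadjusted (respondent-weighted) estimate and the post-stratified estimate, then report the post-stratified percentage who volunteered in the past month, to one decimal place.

Unadjusted (pooled respondent) estimate weights by respondent counts:
  (180/1140)×76.1 + (300/1140)×58.1 + (180/1140)×75 + (480/1140)×27.9 = 50.8947%
Post-stratifying to population shares instead:
  0.21×76.1 + 0.14×58.1 + 0.33×75 + 0.32×27.9 = 57.793%

57.8%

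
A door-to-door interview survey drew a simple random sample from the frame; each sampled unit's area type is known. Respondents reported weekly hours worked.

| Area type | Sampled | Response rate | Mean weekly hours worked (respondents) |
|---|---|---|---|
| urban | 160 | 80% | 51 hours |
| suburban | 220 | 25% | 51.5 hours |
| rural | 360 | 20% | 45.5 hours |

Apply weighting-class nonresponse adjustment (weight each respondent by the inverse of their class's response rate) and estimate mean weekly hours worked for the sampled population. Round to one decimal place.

48.5

Inverse-response-rate weighting restores each class to its sampled count, so class totals weight by n_sampled:
  urban: 160 × 51 = 8160
  suburban: 220 × 51.5 = 11,330
  rural: 360 × 45.5 = 16,380
Adjusted estimate = 35,870 / 740 = 48.473 → 48.5.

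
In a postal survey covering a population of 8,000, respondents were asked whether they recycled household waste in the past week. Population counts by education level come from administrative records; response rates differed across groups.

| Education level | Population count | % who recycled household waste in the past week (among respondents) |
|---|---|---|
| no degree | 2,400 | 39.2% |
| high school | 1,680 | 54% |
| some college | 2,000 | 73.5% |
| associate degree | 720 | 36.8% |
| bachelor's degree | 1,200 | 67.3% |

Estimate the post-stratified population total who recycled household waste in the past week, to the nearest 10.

4,390

Apply each group's respondent rate to its population count:
  no degree: 2,400 × 39.2% = 940.8
  high school: 1,680 × 54% = 907.2
  some college: 2,000 × 73.5% = 1470
  associate degree: 720 × 36.8% = 264.96
  bachelor's degree: 1,200 × 67.3% = 807.6
Estimated total = 4390.56 → 4,390.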